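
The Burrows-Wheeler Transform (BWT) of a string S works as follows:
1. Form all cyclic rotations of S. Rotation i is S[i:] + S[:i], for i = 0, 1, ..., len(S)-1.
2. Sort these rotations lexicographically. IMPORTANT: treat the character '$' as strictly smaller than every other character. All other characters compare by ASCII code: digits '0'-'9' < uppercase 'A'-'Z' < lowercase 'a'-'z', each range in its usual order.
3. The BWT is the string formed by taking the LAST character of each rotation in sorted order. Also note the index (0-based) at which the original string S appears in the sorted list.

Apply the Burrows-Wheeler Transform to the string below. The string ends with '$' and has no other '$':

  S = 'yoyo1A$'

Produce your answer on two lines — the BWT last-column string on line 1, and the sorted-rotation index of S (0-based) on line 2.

All 7 rotations (rotation i = S[i:]+S[:i]):
  rot[0] = yoyo1A$
  rot[1] = oyo1A$y
  rot[2] = yo1A$yo
  rot[3] = o1A$yoy
  rot[4] = 1A$yoyo
  rot[5] = A$yoyo1
  rot[6] = $yoyo1A
Sorted (with $ < everything):
  sorted[0] = $yoyo1A  (last char: 'A')
  sorted[1] = 1A$yoyo  (last char: 'o')
  sorted[2] = A$yoyo1  (last char: '1')
  sorted[3] = o1A$yoy  (last char: 'y')
  sorted[4] = oyo1A$y  (last char: 'y')
  sorted[5] = yo1A$yo  (last char: 'o')
  sorted[6] = yoyo1A$  (last char: '$')
Last column: Ao1yyo$
Original string S is at sorted index 6

Answer: Ao1yyo$
6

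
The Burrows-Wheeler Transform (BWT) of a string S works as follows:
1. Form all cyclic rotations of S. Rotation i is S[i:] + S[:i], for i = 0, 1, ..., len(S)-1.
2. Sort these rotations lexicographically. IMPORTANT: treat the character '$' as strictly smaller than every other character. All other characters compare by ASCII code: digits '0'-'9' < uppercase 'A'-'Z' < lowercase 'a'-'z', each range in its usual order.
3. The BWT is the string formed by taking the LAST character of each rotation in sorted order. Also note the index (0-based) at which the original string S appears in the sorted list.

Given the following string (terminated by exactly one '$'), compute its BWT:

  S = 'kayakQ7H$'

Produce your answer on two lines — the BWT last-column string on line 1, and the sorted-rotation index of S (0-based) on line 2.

All 9 rotations (rotation i = S[i:]+S[:i]):
  rot[0] = kayakQ7H$
  rot[1] = ayakQ7H$k
  rot[2] = yakQ7H$ka
  rot[3] = akQ7H$kay
  rot[4] = kQ7H$kaya
  rot[5] = Q7H$kayak
  rot[6] = 7H$kayakQ
  rot[7] = H$kayakQ7
  rot[8] = $kayakQ7H
Sorted (with $ < everything):
  sorted[0] = $kayakQ7H  (last char: 'H')
  sorted[1] = 7H$kayakQ  (last char: 'Q')
  sorted[2] = H$kayakQ7  (last char: '7')
  sorted[3] = Q7H$kayak  (last char: 'k')
  sorted[4] = akQ7H$kay  (last char: 'y')
  sorted[5] = ayakQ7H$k  (last char: 'k')
  sorted[6] = kQ7H$kaya  (last char: 'a')
  sorted[7] = kayakQ7H$  (last char: '$')
  sorted[8] = yakQ7H$ka  (last char: 'a')
Last column: HQ7kyka$a
Original string S is at sorted index 7

Answer: HQ7kyka$a
7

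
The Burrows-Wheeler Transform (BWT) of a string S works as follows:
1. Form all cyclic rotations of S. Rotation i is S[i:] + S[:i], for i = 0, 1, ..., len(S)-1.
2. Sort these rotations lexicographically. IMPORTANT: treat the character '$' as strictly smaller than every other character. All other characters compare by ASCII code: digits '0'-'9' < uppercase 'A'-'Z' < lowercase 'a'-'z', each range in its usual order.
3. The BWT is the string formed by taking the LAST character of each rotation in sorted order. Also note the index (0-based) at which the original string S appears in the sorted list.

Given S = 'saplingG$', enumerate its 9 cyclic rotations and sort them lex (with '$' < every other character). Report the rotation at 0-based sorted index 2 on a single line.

All 9 rotations (rotation i = S[i:]+S[:i]):
  rot[0] = saplingG$
  rot[1] = aplingG$s
  rot[2] = plingG$sa
  rot[3] = lingG$sap
  rot[4] = ingG$sapl
  rot[5] = ngG$sapli
  rot[6] = gG$saplin
  rot[7] = G$sapling
  rot[8] = $saplingG
Sorted (with $ < everything):
  sorted[0] = $saplingG
  sorted[1] = G$sapling
  sorted[2] = aplingG$s
  sorted[3] = gG$saplin
  sorted[4] = ingG$sapl
  sorted[5] = lingG$sap
  sorted[6] = ngG$sapli
  sorted[7] = plingG$sa
  sorted[8] = saplingG$
sorted[2] = aplingG$s

Answer: aplingG$s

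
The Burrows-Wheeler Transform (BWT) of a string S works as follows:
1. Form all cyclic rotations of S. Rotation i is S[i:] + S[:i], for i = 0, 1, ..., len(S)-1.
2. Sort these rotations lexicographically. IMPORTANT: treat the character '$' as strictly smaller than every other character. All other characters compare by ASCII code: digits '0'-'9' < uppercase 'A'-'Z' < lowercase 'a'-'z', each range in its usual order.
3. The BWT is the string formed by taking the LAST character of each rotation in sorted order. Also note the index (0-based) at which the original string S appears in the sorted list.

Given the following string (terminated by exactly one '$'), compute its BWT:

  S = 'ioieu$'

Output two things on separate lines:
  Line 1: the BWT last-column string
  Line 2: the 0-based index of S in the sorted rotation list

Answer: uio$ie
3

Derivation:
All 6 rotations (rotation i = S[i:]+S[:i]):
  rot[0] = ioieu$
  rot[1] = oieu$i
  rot[2] = ieu$io
  rot[3] = eu$ioi
  rot[4] = u$ioie
  rot[5] = $ioieu
Sorted (with $ < everything):
  sorted[0] = $ioieu  (last char: 'u')
  sorted[1] = eu$ioi  (last char: 'i')
  sorted[2] = ieu$io  (last char: 'o')
  sorted[3] = ioieu$  (last char: '$')
  sorted[4] = oieu$i  (last char: 'i')
  sorted[5] = u$ioie  (last char: 'e')
Last column: uio$ie
Original string S is at sorted index 3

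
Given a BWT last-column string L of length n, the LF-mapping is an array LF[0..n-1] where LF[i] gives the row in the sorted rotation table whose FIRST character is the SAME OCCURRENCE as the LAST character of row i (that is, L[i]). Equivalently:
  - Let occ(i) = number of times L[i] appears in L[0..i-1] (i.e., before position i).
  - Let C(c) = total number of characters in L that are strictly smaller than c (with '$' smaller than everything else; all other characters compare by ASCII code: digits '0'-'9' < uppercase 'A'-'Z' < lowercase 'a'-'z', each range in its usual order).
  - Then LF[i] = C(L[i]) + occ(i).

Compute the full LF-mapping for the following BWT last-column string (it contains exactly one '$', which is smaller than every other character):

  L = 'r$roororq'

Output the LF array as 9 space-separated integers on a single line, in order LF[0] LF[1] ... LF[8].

Answer: 5 0 6 1 2 7 3 8 4

Derivation:
Char counts: '$':1, 'o':3, 'q':1, 'r':4
C (first-col start): C('$')=0, C('o')=1, C('q')=4, C('r')=5
L[0]='r': occ=0, LF[0]=C('r')+0=5+0=5
L[1]='$': occ=0, LF[1]=C('$')+0=0+0=0
L[2]='r': occ=1, LF[2]=C('r')+1=5+1=6
L[3]='o': occ=0, LF[3]=C('o')+0=1+0=1
L[4]='o': occ=1, LF[4]=C('o')+1=1+1=2
L[5]='r': occ=2, LF[5]=C('r')+2=5+2=7
L[6]='o': occ=2, LF[6]=C('o')+2=1+2=3
L[7]='r': occ=3, LF[7]=C('r')+3=5+3=8
L[8]='q': occ=0, LF[8]=C('q')+0=4+0=4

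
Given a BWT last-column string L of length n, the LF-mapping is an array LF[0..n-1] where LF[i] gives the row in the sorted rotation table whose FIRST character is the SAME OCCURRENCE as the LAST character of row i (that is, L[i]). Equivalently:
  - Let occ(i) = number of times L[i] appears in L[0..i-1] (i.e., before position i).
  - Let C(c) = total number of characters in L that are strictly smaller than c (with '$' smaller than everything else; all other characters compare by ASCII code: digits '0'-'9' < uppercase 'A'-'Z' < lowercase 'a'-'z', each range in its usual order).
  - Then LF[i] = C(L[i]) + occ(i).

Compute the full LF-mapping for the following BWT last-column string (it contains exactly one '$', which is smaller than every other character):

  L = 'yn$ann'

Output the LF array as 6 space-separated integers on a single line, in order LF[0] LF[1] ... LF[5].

Answer: 5 2 0 1 3 4

Derivation:
Char counts: '$':1, 'a':1, 'n':3, 'y':1
C (first-col start): C('$')=0, C('a')=1, C('n')=2, C('y')=5
L[0]='y': occ=0, LF[0]=C('y')+0=5+0=5
L[1]='n': occ=0, LF[1]=C('n')+0=2+0=2
L[2]='$': occ=0, LF[2]=C('$')+0=0+0=0
L[3]='a': occ=0, LF[3]=C('a')+0=1+0=1
L[4]='n': occ=1, LF[4]=C('n')+1=2+1=3
L[5]='n': occ=2, LF[5]=C('n')+2=2+2=4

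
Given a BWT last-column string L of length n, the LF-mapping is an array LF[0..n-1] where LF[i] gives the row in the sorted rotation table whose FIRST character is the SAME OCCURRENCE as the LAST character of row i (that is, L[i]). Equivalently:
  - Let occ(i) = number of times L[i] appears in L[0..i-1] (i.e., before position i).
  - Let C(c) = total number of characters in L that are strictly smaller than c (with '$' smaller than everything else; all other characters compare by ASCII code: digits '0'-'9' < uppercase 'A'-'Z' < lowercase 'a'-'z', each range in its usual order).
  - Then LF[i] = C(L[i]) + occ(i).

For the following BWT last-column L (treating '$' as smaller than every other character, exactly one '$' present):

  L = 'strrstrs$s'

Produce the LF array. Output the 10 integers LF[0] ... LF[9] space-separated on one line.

Char counts: '$':1, 'r':3, 's':4, 't':2
C (first-col start): C('$')=0, C('r')=1, C('s')=4, C('t')=8
L[0]='s': occ=0, LF[0]=C('s')+0=4+0=4
L[1]='t': occ=0, LF[1]=C('t')+0=8+0=8
L[2]='r': occ=0, LF[2]=C('r')+0=1+0=1
L[3]='r': occ=1, LF[3]=C('r')+1=1+1=2
L[4]='s': occ=1, LF[4]=C('s')+1=4+1=5
L[5]='t': occ=1, LF[5]=C('t')+1=8+1=9
L[6]='r': occ=2, LF[6]=C('r')+2=1+2=3
L[7]='s': occ=2, LF[7]=C('s')+2=4+2=6
L[8]='$': occ=0, LF[8]=C('$')+0=0+0=0
L[9]='s': occ=3, LF[9]=C('s')+3=4+3=7

Answer: 4 8 1 2 5 9 3 6 0 7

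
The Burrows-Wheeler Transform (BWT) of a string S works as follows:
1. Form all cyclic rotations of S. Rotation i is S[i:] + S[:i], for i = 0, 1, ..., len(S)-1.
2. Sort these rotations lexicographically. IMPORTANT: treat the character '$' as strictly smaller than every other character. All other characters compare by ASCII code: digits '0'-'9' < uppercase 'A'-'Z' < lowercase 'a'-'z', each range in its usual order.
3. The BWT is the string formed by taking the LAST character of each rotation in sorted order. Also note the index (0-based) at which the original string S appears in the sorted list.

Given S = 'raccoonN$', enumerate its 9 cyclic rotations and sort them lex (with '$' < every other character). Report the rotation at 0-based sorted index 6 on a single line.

Answer: onN$racco

Derivation:
All 9 rotations (rotation i = S[i:]+S[:i]):
  rot[0] = raccoonN$
  rot[1] = accoonN$r
  rot[2] = ccoonN$ra
  rot[3] = coonN$rac
  rot[4] = oonN$racc
  rot[5] = onN$racco
  rot[6] = nN$raccoo
  rot[7] = N$raccoon
  rot[8] = $raccoonN
Sorted (with $ < everything):
  sorted[0] = $raccoonN
  sorted[1] = N$raccoon
  sorted[2] = accoonN$r
  sorted[3] = ccoonN$ra
  sorted[4] = coonN$rac
  sorted[5] = nN$raccoo
  sorted[6] = onN$racco
  sorted[7] = oonN$racc
  sorted[8] = raccoonN$
sorted[6] = onN$racco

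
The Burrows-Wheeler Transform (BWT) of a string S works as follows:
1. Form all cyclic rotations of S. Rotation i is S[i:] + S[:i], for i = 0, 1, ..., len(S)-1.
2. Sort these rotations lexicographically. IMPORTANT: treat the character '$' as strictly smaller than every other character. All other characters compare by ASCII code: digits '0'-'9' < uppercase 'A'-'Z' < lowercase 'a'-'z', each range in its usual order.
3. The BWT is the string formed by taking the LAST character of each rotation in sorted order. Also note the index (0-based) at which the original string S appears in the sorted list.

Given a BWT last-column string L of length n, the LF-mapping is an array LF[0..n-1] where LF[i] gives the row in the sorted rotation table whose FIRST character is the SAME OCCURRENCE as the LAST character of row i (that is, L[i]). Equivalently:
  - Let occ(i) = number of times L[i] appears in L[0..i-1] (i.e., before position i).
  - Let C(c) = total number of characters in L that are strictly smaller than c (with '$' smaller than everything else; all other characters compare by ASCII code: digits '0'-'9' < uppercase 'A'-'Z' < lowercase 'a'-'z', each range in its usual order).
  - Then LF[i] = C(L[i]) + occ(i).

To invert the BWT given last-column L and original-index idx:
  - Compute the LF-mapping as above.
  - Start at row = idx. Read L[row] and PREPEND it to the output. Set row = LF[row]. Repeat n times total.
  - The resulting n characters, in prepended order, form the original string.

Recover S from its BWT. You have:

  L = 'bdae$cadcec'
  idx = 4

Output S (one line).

LF mapping: 3 7 1 9 0 4 2 8 5 10 6
Walk LF starting at row 4, prepending L[row]:
  step 1: row=4, L[4]='$', prepend. Next row=LF[4]=0
  step 2: row=0, L[0]='b', prepend. Next row=LF[0]=3
  step 3: row=3, L[3]='e', prepend. Next row=LF[3]=9
  step 4: row=9, L[9]='e', prepend. Next row=LF[9]=10
  step 5: row=10, L[10]='c', prepend. Next row=LF[10]=6
  step 6: row=6, L[6]='a', prepend. Next row=LF[6]=2
  step 7: row=2, L[2]='a', prepend. Next row=LF[2]=1
  step 8: row=1, L[1]='d', prepend. Next row=LF[1]=7
  step 9: row=7, L[7]='d', prepend. Next row=LF[7]=8
  step 10: row=8, L[8]='c', prepend. Next row=LF[8]=5
  step 11: row=5, L[5]='c', prepend. Next row=LF[5]=4
Reversed output: ccddaaceeb$

Answer: ccddaaceeb$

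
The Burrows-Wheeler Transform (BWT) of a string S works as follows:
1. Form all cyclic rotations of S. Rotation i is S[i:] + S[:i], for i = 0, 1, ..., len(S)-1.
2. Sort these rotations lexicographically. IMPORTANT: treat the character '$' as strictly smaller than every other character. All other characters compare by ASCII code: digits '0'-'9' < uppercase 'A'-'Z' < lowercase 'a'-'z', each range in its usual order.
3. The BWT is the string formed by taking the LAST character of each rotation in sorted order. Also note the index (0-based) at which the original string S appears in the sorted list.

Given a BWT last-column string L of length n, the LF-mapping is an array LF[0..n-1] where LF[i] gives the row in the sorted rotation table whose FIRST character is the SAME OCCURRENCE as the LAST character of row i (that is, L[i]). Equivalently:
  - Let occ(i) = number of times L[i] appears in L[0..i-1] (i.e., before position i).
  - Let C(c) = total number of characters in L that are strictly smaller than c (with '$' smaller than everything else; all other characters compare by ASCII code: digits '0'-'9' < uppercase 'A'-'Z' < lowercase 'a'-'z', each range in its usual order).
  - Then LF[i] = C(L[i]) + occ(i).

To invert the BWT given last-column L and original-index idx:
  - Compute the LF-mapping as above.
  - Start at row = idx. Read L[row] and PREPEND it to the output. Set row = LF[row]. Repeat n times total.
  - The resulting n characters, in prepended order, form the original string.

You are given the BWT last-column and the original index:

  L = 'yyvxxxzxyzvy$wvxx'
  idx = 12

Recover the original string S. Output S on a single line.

Answer: yvvxzxzxwyxxxvyy$

Derivation:
LF mapping: 11 12 1 5 6 7 15 8 13 16 2 14 0 4 3 9 10
Walk LF starting at row 12, prepending L[row]:
  step 1: row=12, L[12]='$', prepend. Next row=LF[12]=0
  step 2: row=0, L[0]='y', prepend. Next row=LF[0]=11
  step 3: row=11, L[11]='y', prepend. Next row=LF[11]=14
  step 4: row=14, L[14]='v', prepend. Next row=LF[14]=3
  step 5: row=3, L[3]='x', prepend. Next row=LF[3]=5
  step 6: row=5, L[5]='x', prepend. Next row=LF[5]=7
  step 7: row=7, L[7]='x', prepend. Next row=LF[7]=8
  step 8: row=8, L[8]='y', prepend. Next row=LF[8]=13
  step 9: row=13, L[13]='w', prepend. Next row=LF[13]=4
  step 10: row=4, L[4]='x', prepend. Next row=LF[4]=6
  step 11: row=6, L[6]='z', prepend. Next row=LF[6]=15
  step 12: row=15, L[15]='x', prepend. Next row=LF[15]=9
  step 13: row=9, L[9]='z', prepend. Next row=LF[9]=16
  step 14: row=16, L[16]='x', prepend. Next row=LF[16]=10
  step 15: row=10, L[10]='v', prepend. Next row=LF[10]=2
  step 16: row=2, L[2]='v', prepend. Next row=LF[2]=1
  step 17: row=1, L[1]='y', prepend. Next row=LF[1]=12
Reversed output: yvvxzxzxwyxxxvyy$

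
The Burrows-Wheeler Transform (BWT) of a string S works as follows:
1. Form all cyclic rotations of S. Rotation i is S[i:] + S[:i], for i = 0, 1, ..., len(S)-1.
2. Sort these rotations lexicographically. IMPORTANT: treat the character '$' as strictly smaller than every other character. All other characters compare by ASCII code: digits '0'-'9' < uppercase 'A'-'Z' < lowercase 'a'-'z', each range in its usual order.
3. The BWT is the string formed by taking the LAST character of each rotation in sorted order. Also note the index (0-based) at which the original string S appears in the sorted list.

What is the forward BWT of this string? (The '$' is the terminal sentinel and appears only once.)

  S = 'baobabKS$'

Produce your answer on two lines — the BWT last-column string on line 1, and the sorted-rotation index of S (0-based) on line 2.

All 9 rotations (rotation i = S[i:]+S[:i]):
  rot[0] = baobabKS$
  rot[1] = aobabKS$b
  rot[2] = obabKS$ba
  rot[3] = babKS$bao
  rot[4] = abKS$baob
  rot[5] = bKS$baoba
  rot[6] = KS$baobab
  rot[7] = S$baobabK
  rot[8] = $baobabKS
Sorted (with $ < everything):
  sorted[0] = $baobabKS  (last char: 'S')
  sorted[1] = KS$baobab  (last char: 'b')
  sorted[2] = S$baobabK  (last char: 'K')
  sorted[3] = abKS$baob  (last char: 'b')
  sorted[4] = aobabKS$b  (last char: 'b')
  sorted[5] = bKS$baoba  (last char: 'a')
  sorted[6] = babKS$bao  (last char: 'o')
  sorted[7] = baobabKS$  (last char: '$')
  sorted[8] = obabKS$ba  (last char: 'a')
Last column: SbKbbao$a
Original string S is at sorted index 7

Answer: SbKbbao$a
7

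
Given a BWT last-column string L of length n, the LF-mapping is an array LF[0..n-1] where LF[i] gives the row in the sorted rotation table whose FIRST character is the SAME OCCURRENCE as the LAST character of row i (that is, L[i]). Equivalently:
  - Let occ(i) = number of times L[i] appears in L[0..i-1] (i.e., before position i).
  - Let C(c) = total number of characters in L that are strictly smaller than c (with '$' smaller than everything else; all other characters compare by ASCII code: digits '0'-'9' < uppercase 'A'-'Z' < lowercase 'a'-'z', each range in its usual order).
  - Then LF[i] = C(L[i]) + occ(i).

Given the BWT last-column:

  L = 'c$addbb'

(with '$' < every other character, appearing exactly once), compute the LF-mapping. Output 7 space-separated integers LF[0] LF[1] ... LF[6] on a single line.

Answer: 4 0 1 5 6 2 3

Derivation:
Char counts: '$':1, 'a':1, 'b':2, 'c':1, 'd':2
C (first-col start): C('$')=0, C('a')=1, C('b')=2, C('c')=4, C('d')=5
L[0]='c': occ=0, LF[0]=C('c')+0=4+0=4
L[1]='$': occ=0, LF[1]=C('$')+0=0+0=0
L[2]='a': occ=0, LF[2]=C('a')+0=1+0=1
L[3]='d': occ=0, LF[3]=C('d')+0=5+0=5
L[4]='d': occ=1, LF[4]=C('d')+1=5+1=6
L[5]='b': occ=0, LF[5]=C('b')+0=2+0=2
L[6]='b': occ=1, LF[6]=C('b')+1=2+1=3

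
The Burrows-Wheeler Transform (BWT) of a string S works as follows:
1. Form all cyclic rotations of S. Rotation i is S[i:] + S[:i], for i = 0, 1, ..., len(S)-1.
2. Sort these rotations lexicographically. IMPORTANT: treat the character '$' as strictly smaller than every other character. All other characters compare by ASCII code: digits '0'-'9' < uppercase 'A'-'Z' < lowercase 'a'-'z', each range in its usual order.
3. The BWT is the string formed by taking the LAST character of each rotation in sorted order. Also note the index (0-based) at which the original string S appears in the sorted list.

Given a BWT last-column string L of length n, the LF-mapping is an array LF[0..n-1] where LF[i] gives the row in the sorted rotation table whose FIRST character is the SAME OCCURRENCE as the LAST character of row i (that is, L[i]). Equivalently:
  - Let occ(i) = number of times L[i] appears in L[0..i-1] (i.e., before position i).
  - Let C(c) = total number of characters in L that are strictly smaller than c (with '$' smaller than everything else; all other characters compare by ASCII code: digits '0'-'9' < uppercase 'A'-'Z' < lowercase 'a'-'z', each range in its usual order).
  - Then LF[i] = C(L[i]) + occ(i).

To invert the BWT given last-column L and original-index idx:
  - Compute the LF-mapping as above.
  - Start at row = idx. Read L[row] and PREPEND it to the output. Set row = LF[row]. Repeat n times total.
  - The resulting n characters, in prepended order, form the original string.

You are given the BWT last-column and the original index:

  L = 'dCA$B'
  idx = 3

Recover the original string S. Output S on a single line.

LF mapping: 4 3 1 0 2
Walk LF starting at row 3, prepending L[row]:
  step 1: row=3, L[3]='$', prepend. Next row=LF[3]=0
  step 2: row=0, L[0]='d', prepend. Next row=LF[0]=4
  step 3: row=4, L[4]='B', prepend. Next row=LF[4]=2
  step 4: row=2, L[2]='A', prepend. Next row=LF[2]=1
  step 5: row=1, L[1]='C', prepend. Next row=LF[1]=3
Reversed output: CABd$

Answer: CABd$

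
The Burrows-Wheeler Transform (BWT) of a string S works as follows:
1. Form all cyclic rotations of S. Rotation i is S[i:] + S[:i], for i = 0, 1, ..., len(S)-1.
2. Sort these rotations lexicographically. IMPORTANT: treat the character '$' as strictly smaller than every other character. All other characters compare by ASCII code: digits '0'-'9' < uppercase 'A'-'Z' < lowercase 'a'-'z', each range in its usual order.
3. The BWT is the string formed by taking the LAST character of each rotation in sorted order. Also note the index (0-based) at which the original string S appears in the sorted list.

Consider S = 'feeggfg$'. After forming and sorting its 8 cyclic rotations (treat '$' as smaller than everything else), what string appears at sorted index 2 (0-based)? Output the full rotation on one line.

All 8 rotations (rotation i = S[i:]+S[:i]):
  rot[0] = feeggfg$
  rot[1] = eeggfg$f
  rot[2] = eggfg$fe
  rot[3] = ggfg$fee
  rot[4] = gfg$feeg
  rot[5] = fg$feegg
  rot[6] = g$feeggf
  rot[7] = $feeggfg
Sorted (with $ < everything):
  sorted[0] = $feeggfg
  sorted[1] = eeggfg$f
  sorted[2] = eggfg$fe
  sorted[3] = feeggfg$
  sorted[4] = fg$feegg
  sorted[5] = g$feeggf
  sorted[6] = gfg$feeg
  sorted[7] = ggfg$fee
sorted[2] = eggfg$fe

Answer: eggfg$fe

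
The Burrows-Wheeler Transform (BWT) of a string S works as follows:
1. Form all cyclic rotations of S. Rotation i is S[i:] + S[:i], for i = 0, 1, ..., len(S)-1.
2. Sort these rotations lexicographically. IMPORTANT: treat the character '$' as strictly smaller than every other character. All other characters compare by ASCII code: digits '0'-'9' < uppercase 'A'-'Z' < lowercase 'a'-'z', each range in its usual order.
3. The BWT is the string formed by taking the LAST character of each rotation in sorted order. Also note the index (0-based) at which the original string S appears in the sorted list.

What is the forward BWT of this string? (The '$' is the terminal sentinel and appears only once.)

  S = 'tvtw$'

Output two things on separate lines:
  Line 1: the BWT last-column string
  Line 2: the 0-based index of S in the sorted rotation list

Answer: w$vtt
1

Derivation:
All 5 rotations (rotation i = S[i:]+S[:i]):
  rot[0] = tvtw$
  rot[1] = vtw$t
  rot[2] = tw$tv
  rot[3] = w$tvt
  rot[4] = $tvtw
Sorted (with $ < everything):
  sorted[0] = $tvtw  (last char: 'w')
  sorted[1] = tvtw$  (last char: '$')
  sorted[2] = tw$tv  (last char: 'v')
  sorted[3] = vtw$t  (last char: 't')
  sorted[4] = w$tvt  (last char: 't')
Last column: w$vtt
Original string S is at sorted index 1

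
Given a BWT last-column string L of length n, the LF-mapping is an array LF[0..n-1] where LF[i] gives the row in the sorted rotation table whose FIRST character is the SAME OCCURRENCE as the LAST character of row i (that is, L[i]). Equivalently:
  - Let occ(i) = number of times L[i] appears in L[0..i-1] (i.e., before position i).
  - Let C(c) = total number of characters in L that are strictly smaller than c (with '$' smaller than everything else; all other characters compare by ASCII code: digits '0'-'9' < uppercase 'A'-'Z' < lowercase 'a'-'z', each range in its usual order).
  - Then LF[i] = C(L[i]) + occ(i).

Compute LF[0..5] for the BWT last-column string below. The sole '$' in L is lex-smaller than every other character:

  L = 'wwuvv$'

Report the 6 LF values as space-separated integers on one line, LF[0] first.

Char counts: '$':1, 'u':1, 'v':2, 'w':2
C (first-col start): C('$')=0, C('u')=1, C('v')=2, C('w')=4
L[0]='w': occ=0, LF[0]=C('w')+0=4+0=4
L[1]='w': occ=1, LF[1]=C('w')+1=4+1=5
L[2]='u': occ=0, LF[2]=C('u')+0=1+0=1
L[3]='v': occ=0, LF[3]=C('v')+0=2+0=2
L[4]='v': occ=1, LF[4]=C('v')+1=2+1=3
L[5]='$': occ=0, LF[5]=C('$')+0=0+0=0

Answer: 4 5 1 2 3 0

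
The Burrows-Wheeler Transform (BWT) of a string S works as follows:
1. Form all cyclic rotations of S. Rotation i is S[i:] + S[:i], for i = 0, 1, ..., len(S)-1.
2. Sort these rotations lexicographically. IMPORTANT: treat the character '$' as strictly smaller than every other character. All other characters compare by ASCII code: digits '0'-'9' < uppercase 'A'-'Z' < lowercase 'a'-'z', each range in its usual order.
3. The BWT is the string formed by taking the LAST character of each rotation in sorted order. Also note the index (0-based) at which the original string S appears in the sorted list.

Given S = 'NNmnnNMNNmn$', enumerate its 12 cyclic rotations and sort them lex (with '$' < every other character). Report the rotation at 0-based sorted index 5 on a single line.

All 12 rotations (rotation i = S[i:]+S[:i]):
  rot[0] = NNmnnNMNNmn$
  rot[1] = NmnnNMNNmn$N
  rot[2] = mnnNMNNmn$NN
  rot[3] = nnNMNNmn$NNm
  rot[4] = nNMNNmn$NNmn
  rot[5] = NMNNmn$NNmnn
  rot[6] = MNNmn$NNmnnN
  rot[7] = NNmn$NNmnnNM
  rot[8] = Nmn$NNmnnNMN
  rot[9] = mn$NNmnnNMNN
  rot[10] = n$NNmnnNMNNm
  rot[11] = $NNmnnNMNNmn
Sorted (with $ < everything):
  sorted[0] = $NNmnnNMNNmn
  sorted[1] = MNNmn$NNmnnN
  sorted[2] = NMNNmn$NNmnn
  sorted[3] = NNmn$NNmnnNM
  sorted[4] = NNmnnNMNNmn$
  sorted[5] = Nmn$NNmnnNMN
  sorted[6] = NmnnNMNNmn$N
  sorted[7] = mn$NNmnnNMNN
  sorted[8] = mnnNMNNmn$NN
  sorted[9] = n$NNmnnNMNNm
  sorted[10] = nNMNNmn$NNmn
  sorted[11] = nnNMNNmn$NNm
sorted[5] = Nmn$NNmnnNMN

Answer: Nmn$NNmnnNMN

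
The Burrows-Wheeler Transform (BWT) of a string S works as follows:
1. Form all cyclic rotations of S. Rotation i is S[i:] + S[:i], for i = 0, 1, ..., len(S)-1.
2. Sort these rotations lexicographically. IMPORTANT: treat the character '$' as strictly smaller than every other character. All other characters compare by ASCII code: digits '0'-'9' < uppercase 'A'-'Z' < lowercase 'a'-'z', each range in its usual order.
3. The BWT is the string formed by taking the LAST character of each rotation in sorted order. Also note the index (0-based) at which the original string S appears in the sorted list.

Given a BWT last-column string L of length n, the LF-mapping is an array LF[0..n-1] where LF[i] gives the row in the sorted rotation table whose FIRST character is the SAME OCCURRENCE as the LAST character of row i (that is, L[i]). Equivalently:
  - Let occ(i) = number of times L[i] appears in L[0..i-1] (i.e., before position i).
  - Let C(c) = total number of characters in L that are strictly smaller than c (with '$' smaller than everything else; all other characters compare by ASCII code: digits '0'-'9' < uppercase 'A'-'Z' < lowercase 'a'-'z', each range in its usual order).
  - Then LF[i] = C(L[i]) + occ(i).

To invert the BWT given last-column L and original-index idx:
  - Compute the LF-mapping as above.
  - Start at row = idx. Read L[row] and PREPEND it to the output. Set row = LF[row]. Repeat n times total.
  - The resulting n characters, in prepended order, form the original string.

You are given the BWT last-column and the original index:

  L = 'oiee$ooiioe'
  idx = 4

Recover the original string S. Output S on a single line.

Answer: ieeeooioio$

Derivation:
LF mapping: 7 4 1 2 0 8 9 5 6 10 3
Walk LF starting at row 4, prepending L[row]:
  step 1: row=4, L[4]='$', prepend. Next row=LF[4]=0
  step 2: row=0, L[0]='o', prepend. Next row=LF[0]=7
  step 3: row=7, L[7]='i', prepend. Next row=LF[7]=5
  step 4: row=5, L[5]='o', prepend. Next row=LF[5]=8
  step 5: row=8, L[8]='i', prepend. Next row=LF[8]=6
  step 6: row=6, L[6]='o', prepend. Next row=LF[6]=9
  step 7: row=9, L[9]='o', prepend. Next row=LF[9]=10
  step 8: row=10, L[10]='e', prepend. Next row=LF[10]=3
  step 9: row=3, L[3]='e', prepend. Next row=LF[3]=2
  step 10: row=2, L[2]='e', prepend. Next row=LF[2]=1
  step 11: row=1, L[1]='i', prepend. Next row=LF[1]=4
Reversed output: ieeeooioio$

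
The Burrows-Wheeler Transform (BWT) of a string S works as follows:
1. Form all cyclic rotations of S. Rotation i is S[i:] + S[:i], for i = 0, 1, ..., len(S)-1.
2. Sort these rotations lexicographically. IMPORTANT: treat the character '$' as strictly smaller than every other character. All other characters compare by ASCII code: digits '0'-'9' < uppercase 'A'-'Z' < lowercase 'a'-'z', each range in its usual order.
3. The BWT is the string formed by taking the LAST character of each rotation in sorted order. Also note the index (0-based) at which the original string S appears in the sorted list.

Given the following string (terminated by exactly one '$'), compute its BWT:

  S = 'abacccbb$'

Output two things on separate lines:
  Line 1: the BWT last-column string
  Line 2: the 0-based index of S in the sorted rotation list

All 9 rotations (rotation i = S[i:]+S[:i]):
  rot[0] = abacccbb$
  rot[1] = bacccbb$a
  rot[2] = acccbb$ab
  rot[3] = cccbb$aba
  rot[4] = ccbb$abac
  rot[5] = cbb$abacc
  rot[6] = bb$abaccc
  rot[7] = b$abacccb
  rot[8] = $abacccbb
Sorted (with $ < everything):
  sorted[0] = $abacccbb  (last char: 'b')
  sorted[1] = abacccbb$  (last char: '$')
  sorted[2] = acccbb$ab  (last char: 'b')
  sorted[3] = b$abacccb  (last char: 'b')
  sorted[4] = bacccbb$a  (last char: 'a')
  sorted[5] = bb$abaccc  (last char: 'c')
  sorted[6] = cbb$abacc  (last char: 'c')
  sorted[7] = ccbb$abac  (last char: 'c')
  sorted[8] = cccbb$aba  (last char: 'a')
Last column: b$bbaccca
Original string S is at sorted index 1

Answer: b$bbaccca
1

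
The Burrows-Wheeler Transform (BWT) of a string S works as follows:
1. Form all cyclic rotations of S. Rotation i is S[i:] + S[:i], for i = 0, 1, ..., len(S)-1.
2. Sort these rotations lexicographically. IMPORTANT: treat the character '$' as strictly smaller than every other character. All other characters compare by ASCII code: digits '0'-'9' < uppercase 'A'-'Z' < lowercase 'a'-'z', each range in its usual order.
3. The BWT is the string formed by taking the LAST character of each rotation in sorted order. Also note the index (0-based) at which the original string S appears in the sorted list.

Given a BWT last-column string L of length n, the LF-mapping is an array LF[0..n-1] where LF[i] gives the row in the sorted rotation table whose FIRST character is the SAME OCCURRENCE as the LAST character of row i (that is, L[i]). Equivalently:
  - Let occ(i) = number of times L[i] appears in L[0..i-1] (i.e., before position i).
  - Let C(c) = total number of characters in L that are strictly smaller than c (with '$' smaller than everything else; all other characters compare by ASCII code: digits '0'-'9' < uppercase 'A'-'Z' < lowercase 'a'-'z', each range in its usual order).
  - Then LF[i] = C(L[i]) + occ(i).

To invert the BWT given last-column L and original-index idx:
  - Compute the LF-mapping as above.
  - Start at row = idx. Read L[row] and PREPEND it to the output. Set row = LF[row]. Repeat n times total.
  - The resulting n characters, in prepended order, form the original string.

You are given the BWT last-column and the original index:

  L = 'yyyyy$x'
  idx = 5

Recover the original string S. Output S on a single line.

Answer: yyxyyy$

Derivation:
LF mapping: 2 3 4 5 6 0 1
Walk LF starting at row 5, prepending L[row]:
  step 1: row=5, L[5]='$', prepend. Next row=LF[5]=0
  step 2: row=0, L[0]='y', prepend. Next row=LF[0]=2
  step 3: row=2, L[2]='y', prepend. Next row=LF[2]=4
  step 4: row=4, L[4]='y', prepend. Next row=LF[4]=6
  step 5: row=6, L[6]='x', prepend. Next row=LF[6]=1
  step 6: row=1, L[1]='y', prepend. Next row=LF[1]=3
  step 7: row=3, L[3]='y', prepend. Next row=LF[3]=5
Reversed output: yyxyyy$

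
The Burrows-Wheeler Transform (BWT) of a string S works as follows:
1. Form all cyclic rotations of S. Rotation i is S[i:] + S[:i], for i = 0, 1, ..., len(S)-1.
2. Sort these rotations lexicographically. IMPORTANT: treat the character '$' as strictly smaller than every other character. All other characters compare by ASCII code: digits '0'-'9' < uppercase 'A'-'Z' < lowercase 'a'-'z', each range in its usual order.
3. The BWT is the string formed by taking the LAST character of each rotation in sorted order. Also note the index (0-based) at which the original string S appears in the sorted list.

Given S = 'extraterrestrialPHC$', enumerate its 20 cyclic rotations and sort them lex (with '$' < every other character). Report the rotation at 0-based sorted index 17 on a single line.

All 20 rotations (rotation i = S[i:]+S[:i]):
  rot[0] = extraterrestrialPHC$
  rot[1] = xtraterrestrialPHC$e
  rot[2] = traterrestrialPHC$ex
  rot[3] = raterrestrialPHC$ext
  rot[4] = aterrestrialPHC$extr
  rot[5] = terrestrialPHC$extra
  rot[6] = errestrialPHC$extrat
  rot[7] = rrestrialPHC$extrate
  rot[8] = restrialPHC$extrater
  rot[9] = estrialPHC$extraterr
  rot[10] = strialPHC$extraterre
  rot[11] = trialPHC$extraterres
  rot[12] = rialPHC$extraterrest
  rot[13] = ialPHC$extraterrestr
  rot[14] = alPHC$extraterrestri
  rot[15] = lPHC$extraterrestria
  rot[16] = PHC$extraterrestrial
  rot[17] = HC$extraterrestrialP
  rot[18] = C$extraterrestrialPH
  rot[19] = $extraterrestrialPHC
Sorted (with $ < everything):
  sorted[0] = $extraterrestrialPHC
  sorted[1] = C$extraterrestrialPH
  sorted[2] = HC$extraterrestrialP
  sorted[3] = PHC$extraterrestrial
  sorted[4] = alPHC$extraterrestri
  sorted[5] = aterrestrialPHC$extr
  sorted[6] = errestrialPHC$extrat
  sorted[7] = estrialPHC$extraterr
  sorted[8] = extraterrestrialPHC$
  sorted[9] = ialPHC$extraterrestr
  sorted[10] = lPHC$extraterrestria
  sorted[11] = raterrestrialPHC$ext
  sorted[12] = restrialPHC$extrater
  sorted[13] = rialPHC$extraterrest
  sorted[14] = rrestrialPHC$extrate
  sorted[15] = strialPHC$extraterre
  sorted[16] = terrestrialPHC$extra
  sorted[17] = traterrestrialPHC$ex
  sorted[18] = trialPHC$extraterres
  sorted[19] = xtraterrestrialPHC$e
sorted[17] = traterrestrialPHC$ex

Answer: traterrestrialPHC$ex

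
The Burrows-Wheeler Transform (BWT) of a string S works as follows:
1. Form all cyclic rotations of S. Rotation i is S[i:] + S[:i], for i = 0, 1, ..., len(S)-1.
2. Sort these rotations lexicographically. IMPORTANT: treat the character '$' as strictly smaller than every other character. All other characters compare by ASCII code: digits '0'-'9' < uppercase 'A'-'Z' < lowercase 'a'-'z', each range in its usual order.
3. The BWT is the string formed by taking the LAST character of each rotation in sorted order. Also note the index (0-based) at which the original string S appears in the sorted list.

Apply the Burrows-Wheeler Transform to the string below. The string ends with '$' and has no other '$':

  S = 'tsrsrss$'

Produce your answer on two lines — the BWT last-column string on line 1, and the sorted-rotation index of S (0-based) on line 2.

All 8 rotations (rotation i = S[i:]+S[:i]):
  rot[0] = tsrsrss$
  rot[1] = srsrss$t
  rot[2] = rsrss$ts
  rot[3] = srss$tsr
  rot[4] = rss$tsrs
  rot[5] = ss$tsrsr
  rot[6] = s$tsrsrs
  rot[7] = $tsrsrss
Sorted (with $ < everything):
  sorted[0] = $tsrsrss  (last char: 's')
  sorted[1] = rsrss$ts  (last char: 's')
  sorted[2] = rss$tsrs  (last char: 's')
  sorted[3] = s$tsrsrs  (last char: 's')
  sorted[4] = srsrss$t  (last char: 't')
  sorted[5] = srss$tsr  (last char: 'r')
  sorted[6] = ss$tsrsr  (last char: 'r')
  sorted[7] = tsrsrss$  (last char: '$')
Last column: sssstrr$
Original string S is at sorted index 7

Answer: sssstrr$
7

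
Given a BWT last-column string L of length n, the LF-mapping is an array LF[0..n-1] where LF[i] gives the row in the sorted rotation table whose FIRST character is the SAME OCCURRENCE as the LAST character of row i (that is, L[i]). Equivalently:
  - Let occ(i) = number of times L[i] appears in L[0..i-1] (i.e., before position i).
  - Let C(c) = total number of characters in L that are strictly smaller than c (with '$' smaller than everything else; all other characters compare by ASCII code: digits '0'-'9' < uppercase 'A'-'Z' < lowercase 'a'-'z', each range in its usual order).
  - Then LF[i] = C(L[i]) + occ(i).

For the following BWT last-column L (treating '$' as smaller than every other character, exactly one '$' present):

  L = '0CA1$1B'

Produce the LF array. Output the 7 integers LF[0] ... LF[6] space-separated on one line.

Answer: 1 6 4 2 0 3 5

Derivation:
Char counts: '$':1, '0':1, '1':2, 'A':1, 'B':1, 'C':1
C (first-col start): C('$')=0, C('0')=1, C('1')=2, C('A')=4, C('B')=5, C('C')=6
L[0]='0': occ=0, LF[0]=C('0')+0=1+0=1
L[1]='C': occ=0, LF[1]=C('C')+0=6+0=6
L[2]='A': occ=0, LF[2]=C('A')+0=4+0=4
L[3]='1': occ=0, LF[3]=C('1')+0=2+0=2
L[4]='$': occ=0, LF[4]=C('$')+0=0+0=0
L[5]='1': occ=1, LF[5]=C('1')+1=2+1=3
L[6]='B': occ=0, LF[6]=C('B')+0=5+0=5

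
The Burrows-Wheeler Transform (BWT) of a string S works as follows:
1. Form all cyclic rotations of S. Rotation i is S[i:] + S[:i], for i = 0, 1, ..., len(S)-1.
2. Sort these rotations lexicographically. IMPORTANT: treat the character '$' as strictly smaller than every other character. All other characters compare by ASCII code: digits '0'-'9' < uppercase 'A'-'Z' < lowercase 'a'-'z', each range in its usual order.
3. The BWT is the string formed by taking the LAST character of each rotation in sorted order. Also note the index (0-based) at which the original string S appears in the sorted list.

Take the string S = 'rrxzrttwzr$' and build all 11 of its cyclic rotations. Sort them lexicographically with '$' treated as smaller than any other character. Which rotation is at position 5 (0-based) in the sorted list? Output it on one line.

Answer: ttwzr$rrxzr

Derivation:
All 11 rotations (rotation i = S[i:]+S[:i]):
  rot[0] = rrxzrttwzr$
  rot[1] = rxzrttwzr$r
  rot[2] = xzrttwzr$rr
  rot[3] = zrttwzr$rrx
  rot[4] = rttwzr$rrxz
  rot[5] = ttwzr$rrxzr
  rot[6] = twzr$rrxzrt
  rot[7] = wzr$rrxzrtt
  rot[8] = zr$rrxzrttw
  rot[9] = r$rrxzrttwz
  rot[10] = $rrxzrttwzr
Sorted (with $ < everything):
  sorted[0] = $rrxzrttwzr
  sorted[1] = r$rrxzrttwz
  sorted[2] = rrxzrttwzr$
  sorted[3] = rttwzr$rrxz
  sorted[4] = rxzrttwzr$r
  sorted[5] = ttwzr$rrxzr
  sorted[6] = twzr$rrxzrt
  sorted[7] = wzr$rrxzrtt
  sorted[8] = xzrttwzr$rr
  sorted[9] = zr$rrxzrttw
  sorted[10] = zrttwzr$rrx
sorted[5] = ttwzr$rrxzr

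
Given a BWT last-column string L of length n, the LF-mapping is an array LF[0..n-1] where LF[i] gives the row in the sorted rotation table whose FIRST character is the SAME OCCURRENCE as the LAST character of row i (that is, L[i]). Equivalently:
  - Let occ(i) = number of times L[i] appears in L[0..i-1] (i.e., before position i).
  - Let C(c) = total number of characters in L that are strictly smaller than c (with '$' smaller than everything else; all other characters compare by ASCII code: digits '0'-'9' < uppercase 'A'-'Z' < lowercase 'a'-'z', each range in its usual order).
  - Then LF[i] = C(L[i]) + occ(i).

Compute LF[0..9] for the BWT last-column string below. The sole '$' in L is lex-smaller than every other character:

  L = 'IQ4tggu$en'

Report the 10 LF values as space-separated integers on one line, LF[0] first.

Char counts: '$':1, '4':1, 'I':1, 'Q':1, 'e':1, 'g':2, 'n':1, 't':1, 'u':1
C (first-col start): C('$')=0, C('4')=1, C('I')=2, C('Q')=3, C('e')=4, C('g')=5, C('n')=7, C('t')=8, C('u')=9
L[0]='I': occ=0, LF[0]=C('I')+0=2+0=2
L[1]='Q': occ=0, LF[1]=C('Q')+0=3+0=3
L[2]='4': occ=0, LF[2]=C('4')+0=1+0=1
L[3]='t': occ=0, LF[3]=C('t')+0=8+0=8
L[4]='g': occ=0, LF[4]=C('g')+0=5+0=5
L[5]='g': occ=1, LF[5]=C('g')+1=5+1=6
L[6]='u': occ=0, LF[6]=C('u')+0=9+0=9
L[7]='$': occ=0, LF[7]=C('$')+0=0+0=0
L[8]='e': occ=0, LF[8]=C('e')+0=4+0=4
L[9]='n': occ=0, LF[9]=C('n')+0=7+0=7

Answer: 2 3 1 8 5 6 9 0 4 7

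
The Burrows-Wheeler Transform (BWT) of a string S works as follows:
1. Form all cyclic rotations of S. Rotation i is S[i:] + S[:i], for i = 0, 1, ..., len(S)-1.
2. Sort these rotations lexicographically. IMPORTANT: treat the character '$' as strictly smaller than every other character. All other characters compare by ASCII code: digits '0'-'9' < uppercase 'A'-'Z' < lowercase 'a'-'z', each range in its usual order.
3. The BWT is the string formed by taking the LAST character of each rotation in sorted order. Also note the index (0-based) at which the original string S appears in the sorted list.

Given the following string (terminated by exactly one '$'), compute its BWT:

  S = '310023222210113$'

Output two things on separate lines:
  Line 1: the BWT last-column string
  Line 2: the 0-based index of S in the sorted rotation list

All 16 rotations (rotation i = S[i:]+S[:i]):
  rot[0] = 310023222210113$
  rot[1] = 10023222210113$3
  rot[2] = 0023222210113$31
  rot[3] = 023222210113$310
  rot[4] = 23222210113$3100
  rot[5] = 3222210113$31002
  rot[6] = 222210113$310023
  rot[7] = 22210113$3100232
  rot[8] = 2210113$31002322
  rot[9] = 210113$310023222
  rot[10] = 10113$3100232222
  rot[11] = 0113$31002322221
  rot[12] = 113$310023222210
  rot[13] = 13$3100232222101
  rot[14] = 3$31002322221011
  rot[15] = $310023222210113
Sorted (with $ < everything):
  sorted[0] = $310023222210113  (last char: '3')
  sorted[1] = 0023222210113$31  (last char: '1')
  sorted[2] = 0113$31002322221  (last char: '1')
  sorted[3] = 023222210113$310  (last char: '0')
  sorted[4] = 10023222210113$3  (last char: '3')
  sorted[5] = 10113$3100232222  (last char: '2')
  sorted[6] = 113$310023222210  (last char: '0')
  sorted[7] = 13$3100232222101  (last char: '1')
  sorted[8] = 210113$310023222  (last char: '2')
  sorted[9] = 2210113$31002322  (last char: '2')
  sorted[10] = 22210113$3100232  (last char: '2')
  sorted[11] = 222210113$310023  (last char: '3')
  sorted[12] = 23222210113$3100  (last char: '0')
  sorted[13] = 3$31002322221011  (last char: '1')
  sorted[14] = 310023222210113$  (last char: '$')
  sorted[15] = 3222210113$31002  (last char: '2')
Last column: 31103201222301$2
Original string S is at sorted index 14

Answer: 31103201222301$2
14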